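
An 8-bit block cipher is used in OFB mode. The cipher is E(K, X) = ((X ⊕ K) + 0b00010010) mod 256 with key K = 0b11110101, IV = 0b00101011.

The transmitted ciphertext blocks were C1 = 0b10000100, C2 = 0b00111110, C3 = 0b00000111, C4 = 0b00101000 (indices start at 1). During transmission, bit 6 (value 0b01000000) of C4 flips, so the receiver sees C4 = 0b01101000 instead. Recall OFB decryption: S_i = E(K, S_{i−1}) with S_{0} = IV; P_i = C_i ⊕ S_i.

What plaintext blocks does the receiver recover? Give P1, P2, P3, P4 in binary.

P1 = 0b01110100, P2 = 0b00101001, P3 = 0b11110011, P4 = 0b01111011

Only C4 changed, to 0b01101000. In OFB, a change in C_i flips the same bit in P_i only; the keystream is unaffected. Decrypting the received ciphertext:
P1: S = E(K, 0b00101011) = 0b11110000; 0b10000100 ⊕ 0b11110000 = 0b01110100.
P2: S = E(K, 0b11110000) = 0b00010111; 0b00111110 ⊕ 0b00010111 = 0b00101001.
P3: S = E(K, 0b00010111) = 0b11110100; 0b00000111 ⊕ 0b11110100 = 0b11110011.
P4: S = E(K, 0b11110100) = 0b00010011; 0b01101000 ⊕ 0b00010011 = 0b01111011.
Blocks that differ from the original plaintext: P4.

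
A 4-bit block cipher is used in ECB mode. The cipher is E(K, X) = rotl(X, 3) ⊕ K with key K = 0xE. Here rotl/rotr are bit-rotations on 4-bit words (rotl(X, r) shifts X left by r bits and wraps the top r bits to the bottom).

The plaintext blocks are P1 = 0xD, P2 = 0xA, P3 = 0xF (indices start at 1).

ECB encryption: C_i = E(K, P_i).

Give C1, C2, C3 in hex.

C1: E(K, 0xD) = 0x0.
C2: E(K, 0xA) = 0xB.
C3: E(K, 0xF) = 0x1.

C1 = 0x0, C2 = 0xB, C3 = 0x1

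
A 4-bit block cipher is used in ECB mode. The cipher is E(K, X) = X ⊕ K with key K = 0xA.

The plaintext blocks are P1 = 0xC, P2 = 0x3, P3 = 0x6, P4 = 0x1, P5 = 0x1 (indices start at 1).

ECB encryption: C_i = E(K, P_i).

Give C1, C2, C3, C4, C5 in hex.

C1: E(K, 0xC) = 0x6.
C2: E(K, 0x3) = 0x9.
C3: E(K, 0x6) = 0xC.
C4: E(K, 0x1) = 0xB.
C5: E(K, 0x1) = 0xB.

C1 = 0x6, C2 = 0x9, C3 = 0xC, C4 = 0xB, C5 = 0xB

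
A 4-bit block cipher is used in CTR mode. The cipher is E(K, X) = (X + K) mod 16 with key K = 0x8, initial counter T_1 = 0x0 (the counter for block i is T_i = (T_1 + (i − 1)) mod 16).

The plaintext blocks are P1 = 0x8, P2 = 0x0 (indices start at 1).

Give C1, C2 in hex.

C1 = 0x0, C2 = 0x9

CTR encryption: S_i = E(K, T_i) where T_i is the counter for block i; C_i = P_i ⊕ S_i.
C1: T = 0x0, S = E(K, T) = 0x8; 0x8 ⊕ 0x8 = 0x0.
C2: T = 0x1, S = E(K, T) = 0x9; 0x0 ⊕ 0x9 = 0x9.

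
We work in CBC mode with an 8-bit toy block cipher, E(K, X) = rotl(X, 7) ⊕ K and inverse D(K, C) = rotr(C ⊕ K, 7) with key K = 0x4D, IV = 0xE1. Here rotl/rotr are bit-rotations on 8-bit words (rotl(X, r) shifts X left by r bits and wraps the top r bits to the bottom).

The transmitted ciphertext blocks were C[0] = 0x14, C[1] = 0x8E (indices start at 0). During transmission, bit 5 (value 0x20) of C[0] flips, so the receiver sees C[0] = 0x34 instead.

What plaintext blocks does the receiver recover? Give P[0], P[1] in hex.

CBC decryption: P_i = D(K, C_i) ⊕ C_{i−1}, with C_{−1} = IV.
Only C[0] changed, to 0x34. In CBC, a change in C_i garbles P_i and flips the same bit in P_{i+1}. Decrypting the received ciphertext:
P[0]: D(K, 0x34) = 0xF2; 0xF2 ⊕ 0xE1 = 0x13.
P[1]: D(K, 0x8E) = 0x87; 0x87 ⊕ 0x34 = 0xB3.
Blocks that differ from the original plaintext: P[0], P[1].

P[0] = 0x13, P[1] = 0xB3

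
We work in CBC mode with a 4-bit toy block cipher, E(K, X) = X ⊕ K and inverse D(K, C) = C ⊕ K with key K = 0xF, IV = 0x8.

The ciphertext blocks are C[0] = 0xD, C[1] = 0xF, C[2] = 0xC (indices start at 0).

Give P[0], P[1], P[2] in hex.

P[0] = 0xA, P[1] = 0xD, P[2] = 0xC

CBC decryption: P_i = D(K, C_i) ⊕ C_{i−1}, with C_{−1} = IV.
P[0]: D(K, 0xD) = 0x2; 0x2 ⊕ 0x8 = 0xA.
P[1]: D(K, 0xF) = 0x0; 0x0 ⊕ 0xD = 0xD.
P[2]: D(K, 0xC) = 0x3; 0x3 ⊕ 0xF = 0xC.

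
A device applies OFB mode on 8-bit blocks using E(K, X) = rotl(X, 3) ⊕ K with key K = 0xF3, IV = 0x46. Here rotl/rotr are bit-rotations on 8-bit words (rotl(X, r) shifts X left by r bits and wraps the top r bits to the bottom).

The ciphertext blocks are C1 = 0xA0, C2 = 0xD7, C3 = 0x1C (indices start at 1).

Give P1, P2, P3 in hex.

P1 = 0x61, P2 = 0x2A, P3 = 0x00

OFB decryption: S_i = E(K, S_{i−1}) with S_{0} = IV; P_i = C_i ⊕ S_i.
P1: S = E(K, 0x46) = 0xC1; 0xA0 ⊕ 0xC1 = 0x61.
P2: S = E(K, 0xC1) = 0xFD; 0xD7 ⊕ 0xFD = 0x2A.
P3: S = E(K, 0xFD) = 0x1C; 0x1C ⊕ 0x1C = 0x00.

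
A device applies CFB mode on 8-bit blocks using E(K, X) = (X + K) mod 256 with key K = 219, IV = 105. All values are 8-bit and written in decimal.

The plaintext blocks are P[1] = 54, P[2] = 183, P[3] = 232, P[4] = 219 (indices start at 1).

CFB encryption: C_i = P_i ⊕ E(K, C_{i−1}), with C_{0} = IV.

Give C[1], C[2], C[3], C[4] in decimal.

C[1]: E(K, 105) = 68; 54 ⊕ 68 = 114.
C[2]: E(K, 114) = 77; 183 ⊕ 77 = 250.
C[3]: E(K, 250) = 213; 232 ⊕ 213 = 61.
C[4]: E(K, 61) = 24; 219 ⊕ 24 = 195.

C[1] = 114, C[2] = 250, C[3] = 61, C[4] = 195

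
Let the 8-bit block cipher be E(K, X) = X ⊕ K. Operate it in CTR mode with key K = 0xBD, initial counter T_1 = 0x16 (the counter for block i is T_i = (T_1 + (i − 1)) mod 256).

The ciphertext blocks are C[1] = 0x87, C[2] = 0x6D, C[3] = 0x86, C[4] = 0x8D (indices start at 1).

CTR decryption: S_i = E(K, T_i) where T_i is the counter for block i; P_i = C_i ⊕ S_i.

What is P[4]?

P[4]: T = 0x19, S = E(K, T) = 0xA4; 0x8D ⊕ 0xA4 = 0x29.

P[4] = 0x29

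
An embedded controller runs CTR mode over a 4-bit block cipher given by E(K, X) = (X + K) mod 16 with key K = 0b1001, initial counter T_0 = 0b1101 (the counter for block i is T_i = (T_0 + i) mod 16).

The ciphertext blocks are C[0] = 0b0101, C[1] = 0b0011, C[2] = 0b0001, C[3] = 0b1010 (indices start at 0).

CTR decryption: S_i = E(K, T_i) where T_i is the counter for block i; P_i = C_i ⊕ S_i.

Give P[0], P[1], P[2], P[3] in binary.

P[0]: T = 0b1101, S = E(K, T) = 0b0110; 0b0101 ⊕ 0b0110 = 0b0011.
P[1]: T = 0b1110, S = E(K, T) = 0b0111; 0b0011 ⊕ 0b0111 = 0b0100.
P[2]: T = 0b1111, S = E(K, T) = 0b1000; 0b0001 ⊕ 0b1000 = 0b1001.
P[3]: T = 0b0000, S = E(K, T) = 0b1001; 0b1010 ⊕ 0b1001 = 0b0011.

P[0] = 0b0011, P[1] = 0b0100, P[2] = 0b1001, P[3] = 0b0011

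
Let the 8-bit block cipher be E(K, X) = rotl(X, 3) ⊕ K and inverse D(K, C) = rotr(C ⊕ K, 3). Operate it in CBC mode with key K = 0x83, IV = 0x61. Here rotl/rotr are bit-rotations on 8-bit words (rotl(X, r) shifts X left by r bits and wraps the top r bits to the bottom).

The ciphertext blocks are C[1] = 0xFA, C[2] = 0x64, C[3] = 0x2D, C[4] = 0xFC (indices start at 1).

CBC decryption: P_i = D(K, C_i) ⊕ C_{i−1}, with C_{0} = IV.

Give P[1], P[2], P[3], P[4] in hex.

P[1] = 0x4E, P[2] = 0x06, P[3] = 0xB1, P[4] = 0xC2

P[1]: D(K, 0xFA) = 0x2F; 0x2F ⊕ 0x61 = 0x4E.
P[2]: D(K, 0x64) = 0xFC; 0xFC ⊕ 0xFA = 0x06.
P[3]: D(K, 0x2D) = 0xD5; 0xD5 ⊕ 0x64 = 0xB1.
P[4]: D(K, 0xFC) = 0xEF; 0xEF ⊕ 0x2D = 0xC2.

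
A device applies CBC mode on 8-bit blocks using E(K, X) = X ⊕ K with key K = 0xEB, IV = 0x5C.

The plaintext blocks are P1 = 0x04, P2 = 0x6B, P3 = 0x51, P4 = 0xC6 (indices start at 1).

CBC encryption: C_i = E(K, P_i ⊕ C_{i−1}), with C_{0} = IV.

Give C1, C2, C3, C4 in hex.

C1: P1 ⊕ 0x5C = 0x58; E(K, 0x58) = 0xB3.
C2: P2 ⊕ 0xB3 = 0xD8; E(K, 0xD8) = 0x33.
C3: P3 ⊕ 0x33 = 0x62; E(K, 0x62) = 0x89.
C4: P4 ⊕ 0x89 = 0x4F; E(K, 0x4F) = 0xA4.

C1 = 0xB3, C2 = 0x33, C3 = 0x89, C4 = 0xA4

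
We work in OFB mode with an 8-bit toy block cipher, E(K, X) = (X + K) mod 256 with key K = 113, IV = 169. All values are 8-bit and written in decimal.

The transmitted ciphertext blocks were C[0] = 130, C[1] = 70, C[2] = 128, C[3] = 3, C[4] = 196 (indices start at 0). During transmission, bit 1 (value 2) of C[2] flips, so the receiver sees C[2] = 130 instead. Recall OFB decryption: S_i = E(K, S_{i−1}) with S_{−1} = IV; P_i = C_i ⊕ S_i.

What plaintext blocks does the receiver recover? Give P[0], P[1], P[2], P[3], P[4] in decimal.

P[0] = 152, P[1] = 205, P[2] = 126, P[3] = 110, P[4] = 26

Only C[2] changed, to 130. In OFB, a change in C_i flips the same bit in P_i only; the keystream is unaffected. Decrypting the received ciphertext:
P[0]: S = E(K, 169) = 26; 130 ⊕ 26 = 152.
P[1]: S = E(K, 26) = 139; 70 ⊕ 139 = 205.
P[2]: S = E(K, 139) = 252; 130 ⊕ 252 = 126.
P[3]: S = E(K, 252) = 109; 3 ⊕ 109 = 110.
P[4]: S = E(K, 109) = 222; 196 ⊕ 222 = 26.
Blocks that differ from the original plaintext: P[2].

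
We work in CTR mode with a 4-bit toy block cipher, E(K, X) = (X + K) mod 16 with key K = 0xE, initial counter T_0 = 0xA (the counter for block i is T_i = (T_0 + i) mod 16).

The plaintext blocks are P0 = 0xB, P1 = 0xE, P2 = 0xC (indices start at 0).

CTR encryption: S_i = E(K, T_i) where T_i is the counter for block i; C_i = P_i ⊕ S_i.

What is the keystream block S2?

C0: T = 0xA, S = E(K, T) = 0x8; 0xB ⊕ 0x8 = 0x3.
C1: T = 0xB, S = E(K, T) = 0x9; 0xE ⊕ 0x9 = 0x7.
C2: T = 0xC, S = E(K, T) = 0xA; 0xC ⊕ 0xA = 0x6.
So S2 = 0xA.

0xA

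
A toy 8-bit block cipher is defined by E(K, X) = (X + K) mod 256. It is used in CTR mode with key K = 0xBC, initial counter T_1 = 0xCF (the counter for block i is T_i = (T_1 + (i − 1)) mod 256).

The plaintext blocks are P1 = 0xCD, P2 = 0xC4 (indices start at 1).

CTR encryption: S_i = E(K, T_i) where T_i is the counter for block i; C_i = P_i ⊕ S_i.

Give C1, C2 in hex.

C1 = 0x46, C2 = 0x48

C1: T = 0xCF, S = E(K, T) = 0x8B; 0xCD ⊕ 0x8B = 0x46.
C2: T = 0xD0, S = E(K, T) = 0x8C; 0xC4 ⊕ 0x8C = 0x48.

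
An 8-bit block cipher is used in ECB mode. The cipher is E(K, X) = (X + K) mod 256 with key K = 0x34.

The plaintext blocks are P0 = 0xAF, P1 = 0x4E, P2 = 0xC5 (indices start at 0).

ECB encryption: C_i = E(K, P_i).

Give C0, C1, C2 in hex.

C0: E(K, 0xAF) = 0xE3.
C1: E(K, 0x4E) = 0x82.
C2: E(K, 0xC5) = 0xF9.

C0 = 0xE3, C1 = 0x82, C2 = 0xF9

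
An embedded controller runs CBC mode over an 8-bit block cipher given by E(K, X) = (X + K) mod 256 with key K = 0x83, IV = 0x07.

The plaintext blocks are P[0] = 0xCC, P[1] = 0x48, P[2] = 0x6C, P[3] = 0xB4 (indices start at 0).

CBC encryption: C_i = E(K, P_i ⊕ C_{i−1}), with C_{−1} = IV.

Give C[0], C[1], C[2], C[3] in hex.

C[0]: P[0] ⊕ 0x07 = 0xCB; E(K, 0xCB) = 0x4E.
C[1]: P[1] ⊕ 0x4E = 0x06; E(K, 0x06) = 0x89.
C[2]: P[2] ⊕ 0x89 = 0xE5; E(K, 0xE5) = 0x68.
C[3]: P[3] ⊕ 0x68 = 0xDC; E(K, 0xDC) = 0x5F.

C[0] = 0x4E, C[1] = 0x89, C[2] = 0x68, C[3] = 0x5F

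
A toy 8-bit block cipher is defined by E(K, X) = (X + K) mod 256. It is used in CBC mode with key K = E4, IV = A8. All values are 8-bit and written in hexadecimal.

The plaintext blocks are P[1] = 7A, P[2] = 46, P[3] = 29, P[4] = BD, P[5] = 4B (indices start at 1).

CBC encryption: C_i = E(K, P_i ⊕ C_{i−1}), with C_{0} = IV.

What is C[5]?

C[5] = EF

C[1]: P[1] ⊕ A8 = D2; E(K, D2) = B6.
C[2]: P[2] ⊕ B6 = F0; E(K, F0) = D4.
C[3]: P[3] ⊕ D4 = FD; E(K, FD) = E1.
C[4]: P[4] ⊕ E1 = 5C; E(K, 5C) = 40.
C[5]: P[5] ⊕ 40 = 0B; E(K, 0B) = EF.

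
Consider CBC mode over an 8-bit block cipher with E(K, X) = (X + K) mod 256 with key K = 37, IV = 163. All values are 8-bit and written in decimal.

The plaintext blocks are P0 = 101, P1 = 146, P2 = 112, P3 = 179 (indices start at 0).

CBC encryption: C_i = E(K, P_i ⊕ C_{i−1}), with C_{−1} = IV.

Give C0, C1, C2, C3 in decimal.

C0: P0 ⊕ 163 = 198; E(K, 198) = 235.
C1: P1 ⊕ 235 = 121; E(K, 121) = 158.
C2: P2 ⊕ 158 = 238; E(K, 238) = 19.
C3: P3 ⊕ 19 = 160; E(K, 160) = 197.

C0 = 235, C1 = 158, C2 = 19, C3 = 197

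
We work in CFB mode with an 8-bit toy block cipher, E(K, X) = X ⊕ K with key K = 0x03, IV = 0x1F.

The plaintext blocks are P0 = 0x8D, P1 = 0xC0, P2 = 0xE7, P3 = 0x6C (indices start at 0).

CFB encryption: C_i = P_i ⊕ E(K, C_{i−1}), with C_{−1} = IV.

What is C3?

C0: E(K, 0x1F) = 0x1C; 0x8D ⊕ 0x1C = 0x91.
C1: E(K, 0x91) = 0x92; 0xC0 ⊕ 0x92 = 0x52.
C2: E(K, 0x52) = 0x51; 0xE7 ⊕ 0x51 = 0xB6.
C3: E(K, 0xB6) = 0xB5; 0x6C ⊕ 0xB5 = 0xD9.

C3 = 0xD9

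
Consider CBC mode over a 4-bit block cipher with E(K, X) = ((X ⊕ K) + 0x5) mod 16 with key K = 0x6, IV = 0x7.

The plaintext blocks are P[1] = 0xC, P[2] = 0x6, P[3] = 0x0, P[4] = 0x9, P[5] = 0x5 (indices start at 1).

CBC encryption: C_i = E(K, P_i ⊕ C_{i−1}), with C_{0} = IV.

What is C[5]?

C[5] = 0x2

C[1]: P[1] ⊕ 0x7 = 0xB; E(K, 0xB) = 0x2.
C[2]: P[2] ⊕ 0x2 = 0x4; E(K, 0x4) = 0x7.
C[3]: P[3] ⊕ 0x7 = 0x7; E(K, 0x7) = 0x6.
C[4]: P[4] ⊕ 0x6 = 0xF; E(K, 0xF) = 0xE.
C[5]: P[5] ⊕ 0xE = 0xB; E(K, 0xB) = 0x2.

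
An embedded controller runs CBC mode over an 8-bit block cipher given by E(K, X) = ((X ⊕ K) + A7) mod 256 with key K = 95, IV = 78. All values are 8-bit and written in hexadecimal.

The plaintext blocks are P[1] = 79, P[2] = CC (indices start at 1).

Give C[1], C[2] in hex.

C[1] = 3B, C[2] = 09

CBC encryption: C_i = E(K, P_i ⊕ C_{i−1}), with C_{0} = IV.
C[1]: P[1] ⊕ 78 = 01; E(K, 01) = 3B.
C[2]: P[2] ⊕ 3B = F7; E(K, F7) = 09.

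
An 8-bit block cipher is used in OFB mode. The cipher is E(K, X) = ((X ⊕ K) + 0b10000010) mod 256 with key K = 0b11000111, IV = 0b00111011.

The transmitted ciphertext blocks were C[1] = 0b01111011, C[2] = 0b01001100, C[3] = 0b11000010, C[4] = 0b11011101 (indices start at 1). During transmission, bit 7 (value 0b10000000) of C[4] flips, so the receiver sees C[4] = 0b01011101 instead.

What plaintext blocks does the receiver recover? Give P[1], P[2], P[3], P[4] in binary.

P[1] = 0b00000101, P[2] = 0b01110111, P[3] = 0b10111100, P[4] = 0b01100110

OFB decryption: S_i = E(K, S_{i−1}) with S_{0} = IV; P_i = C_i ⊕ S_i.
Only C[4] changed, to 0b01011101. In OFB, a change in C_i flips the same bit in P_i only; the keystream is unaffected. Decrypting the received ciphertext:
P[1]: S = E(K, 0b00111011) = 0b01111110; 0b01111011 ⊕ 0b01111110 = 0b00000101.
P[2]: S = E(K, 0b01111110) = 0b00111011; 0b01001100 ⊕ 0b00111011 = 0b01110111.
P[3]: S = E(K, 0b00111011) = 0b01111110; 0b11000010 ⊕ 0b01111110 = 0b10111100.
P[4]: S = E(K, 0b01111110) = 0b00111011; 0b01011101 ⊕ 0b00111011 = 0b01100110.
Blocks that differ from the original plaintext: P[4].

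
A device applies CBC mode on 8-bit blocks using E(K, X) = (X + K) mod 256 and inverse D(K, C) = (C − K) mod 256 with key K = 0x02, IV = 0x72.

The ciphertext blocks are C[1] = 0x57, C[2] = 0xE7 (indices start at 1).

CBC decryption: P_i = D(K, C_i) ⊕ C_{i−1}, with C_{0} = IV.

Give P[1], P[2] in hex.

P[1] = 0x27, P[2] = 0xB2

P[1]: D(K, 0x57) = 0x55; 0x55 ⊕ 0x72 = 0x27.
P[2]: D(K, 0xE7) = 0xE5; 0xE5 ⊕ 0x57 = 0xB2.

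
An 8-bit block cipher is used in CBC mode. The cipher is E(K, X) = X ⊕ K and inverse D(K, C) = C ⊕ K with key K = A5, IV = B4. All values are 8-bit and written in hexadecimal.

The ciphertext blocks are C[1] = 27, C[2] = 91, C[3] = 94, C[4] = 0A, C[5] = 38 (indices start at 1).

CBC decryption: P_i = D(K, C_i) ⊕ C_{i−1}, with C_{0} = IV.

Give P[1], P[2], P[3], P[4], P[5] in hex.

P[1] = 36, P[2] = 13, P[3] = A0, P[4] = 3B, P[5] = 97

P[1]: D(K, 27) = 82; 82 ⊕ B4 = 36.
P[2]: D(K, 91) = 34; 34 ⊕ 27 = 13.
P[3]: D(K, 94) = 31; 31 ⊕ 91 = A0.
P[4]: D(K, 0A) = AF; AF ⊕ 94 = 3B.
P[5]: D(K, 38) = 9D; 9D ⊕ 0A = 97.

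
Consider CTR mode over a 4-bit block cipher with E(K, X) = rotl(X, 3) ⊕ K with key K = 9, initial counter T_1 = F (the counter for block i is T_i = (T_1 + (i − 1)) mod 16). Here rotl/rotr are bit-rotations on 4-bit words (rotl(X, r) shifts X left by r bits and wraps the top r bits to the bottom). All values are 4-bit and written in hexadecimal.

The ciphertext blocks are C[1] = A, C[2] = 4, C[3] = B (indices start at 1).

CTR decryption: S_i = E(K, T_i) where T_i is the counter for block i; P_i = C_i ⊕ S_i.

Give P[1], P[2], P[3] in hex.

P[1]: T = F, S = E(K, T) = 6; A ⊕ 6 = C.
P[2]: T = 0, S = E(K, T) = 9; 4 ⊕ 9 = D.
P[3]: T = 1, S = E(K, T) = 1; B ⊕ 1 = A.

P[1] = C, P[2] = D, P[3] = A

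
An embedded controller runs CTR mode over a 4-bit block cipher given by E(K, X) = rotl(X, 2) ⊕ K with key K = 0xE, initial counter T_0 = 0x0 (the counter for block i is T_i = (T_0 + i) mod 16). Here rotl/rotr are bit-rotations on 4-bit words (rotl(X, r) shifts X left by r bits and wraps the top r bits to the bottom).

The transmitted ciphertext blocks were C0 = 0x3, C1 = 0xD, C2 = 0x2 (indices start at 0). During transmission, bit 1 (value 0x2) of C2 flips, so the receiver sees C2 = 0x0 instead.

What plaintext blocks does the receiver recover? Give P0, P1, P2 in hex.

CTR decryption: S_i = E(K, T_i) where T_i is the counter for block i; P_i = C_i ⊕ S_i.
Only C2 changed, to 0x0. In CTR, a change in C_i flips the same bit in P_i only; the keystream is unaffected. Decrypting the received ciphertext:
P0: T = 0x0, S = E(K, T) = 0xE; 0x3 ⊕ 0xE = 0xD.
P1: T = 0x1, S = E(K, T) = 0xA; 0xD ⊕ 0xA = 0x7.
P2: T = 0x2, S = E(K, T) = 0x6; 0x0 ⊕ 0x6 = 0x6.
Blocks that differ from the original plaintext: P2.

P0 = 0xD, P1 = 0x7, P2 = 0x6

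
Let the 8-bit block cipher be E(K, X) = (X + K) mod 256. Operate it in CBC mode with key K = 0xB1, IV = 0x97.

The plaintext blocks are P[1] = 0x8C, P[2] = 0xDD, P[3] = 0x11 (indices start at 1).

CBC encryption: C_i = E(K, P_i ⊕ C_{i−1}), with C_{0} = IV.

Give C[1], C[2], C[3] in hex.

C[1] = 0xCC, C[2] = 0xC2, C[3] = 0x84

C[1]: P[1] ⊕ 0x97 = 0x1B; E(K, 0x1B) = 0xCC.
C[2]: P[2] ⊕ 0xCC = 0x11; E(K, 0x11) = 0xC2.
C[3]: P[3] ⊕ 0xC2 = 0xD3; E(K, 0xD3) = 0x84.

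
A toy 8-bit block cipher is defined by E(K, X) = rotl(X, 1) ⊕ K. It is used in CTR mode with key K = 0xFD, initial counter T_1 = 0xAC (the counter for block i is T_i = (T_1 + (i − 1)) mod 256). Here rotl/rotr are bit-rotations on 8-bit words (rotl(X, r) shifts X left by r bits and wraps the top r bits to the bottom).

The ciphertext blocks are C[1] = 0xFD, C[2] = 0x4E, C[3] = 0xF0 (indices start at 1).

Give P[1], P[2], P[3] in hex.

P[1] = 0x59, P[2] = 0xE8, P[3] = 0x50

CTR decryption: S_i = E(K, T_i) where T_i is the counter for block i; P_i = C_i ⊕ S_i.
P[1]: T = 0xAC, S = E(K, T) = 0xA4; 0xFD ⊕ 0xA4 = 0x59.
P[2]: T = 0xAD, S = E(K, T) = 0xA6; 0x4E ⊕ 0xA6 = 0xE8.
P[3]: T = 0xAE, S = E(K, T) = 0xA0; 0xF0 ⊕ 0xA0 = 0x50.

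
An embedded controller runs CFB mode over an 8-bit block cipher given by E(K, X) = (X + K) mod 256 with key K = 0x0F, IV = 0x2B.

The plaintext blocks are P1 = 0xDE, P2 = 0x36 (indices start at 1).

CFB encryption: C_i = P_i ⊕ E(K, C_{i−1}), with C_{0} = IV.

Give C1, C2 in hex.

C1 = 0xE4, C2 = 0xC5

C1: E(K, 0x2B) = 0x3A; 0xDE ⊕ 0x3A = 0xE4.
C2: E(K, 0xE4) = 0xF3; 0x36 ⊕ 0xF3 = 0xC5.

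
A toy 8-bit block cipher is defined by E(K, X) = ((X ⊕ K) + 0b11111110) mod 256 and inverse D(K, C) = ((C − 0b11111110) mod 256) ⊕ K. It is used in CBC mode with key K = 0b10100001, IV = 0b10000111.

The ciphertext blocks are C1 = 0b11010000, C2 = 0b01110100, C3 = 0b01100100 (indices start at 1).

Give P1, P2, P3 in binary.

P1 = 0b11110100, P2 = 0b00000111, P3 = 0b10110011

CBC decryption: P_i = D(K, C_i) ⊕ C_{i−1}, with C_{0} = IV.
P1: D(K, 0b11010000) = 0b01110011; 0b01110011 ⊕ 0b10000111 = 0b11110100.
P2: D(K, 0b01110100) = 0b11010111; 0b11010111 ⊕ 0b11010000 = 0b00000111.
P3: D(K, 0b01100100) = 0b11000111; 0b11000111 ⊕ 0b01110100 = 0b10110011.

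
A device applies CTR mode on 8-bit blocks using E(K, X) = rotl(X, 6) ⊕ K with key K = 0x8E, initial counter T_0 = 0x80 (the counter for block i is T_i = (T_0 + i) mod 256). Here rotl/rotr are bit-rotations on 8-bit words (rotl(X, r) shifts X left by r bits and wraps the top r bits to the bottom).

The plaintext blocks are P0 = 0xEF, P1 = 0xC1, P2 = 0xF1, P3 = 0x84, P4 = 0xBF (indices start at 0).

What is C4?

C4 = 0x10

CTR encryption: S_i = E(K, T_i) where T_i is the counter for block i; C_i = P_i ⊕ S_i.
C0: T = 0x80, S = E(K, T) = 0xAE; 0xEF ⊕ 0xAE = 0x41.
C1: T = 0x81, S = E(K, T) = 0xEE; 0xC1 ⊕ 0xEE = 0x2F.
C2: T = 0x82, S = E(K, T) = 0x2E; 0xF1 ⊕ 0x2E = 0xDF.
C3: T = 0x83, S = E(K, T) = 0x6E; 0x84 ⊕ 0x6E = 0xEA.
C4: T = 0x84, S = E(K, T) = 0xAF; 0xBF ⊕ 0xAF = 0x10.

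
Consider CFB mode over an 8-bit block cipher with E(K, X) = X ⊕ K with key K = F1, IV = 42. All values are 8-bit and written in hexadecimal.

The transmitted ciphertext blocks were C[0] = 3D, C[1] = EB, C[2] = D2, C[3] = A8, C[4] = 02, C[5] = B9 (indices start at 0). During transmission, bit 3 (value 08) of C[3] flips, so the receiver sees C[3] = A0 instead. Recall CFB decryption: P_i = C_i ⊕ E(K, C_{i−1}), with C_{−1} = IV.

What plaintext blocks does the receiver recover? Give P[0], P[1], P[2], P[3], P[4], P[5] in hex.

Only C[3] changed, to A0. In CFB, a change in C_i flips the same bit in P_i and garbles P_{i+1}. Decrypting the received ciphertext:
P[0]: E(K, 42) = B3; 3D ⊕ B3 = 8E.
P[1]: E(K, 3D) = CC; EB ⊕ CC = 27.
P[2]: E(K, EB) = 1A; D2 ⊕ 1A = C8.
P[3]: E(K, D2) = 23; A0 ⊕ 23 = 83.
P[4]: E(K, A0) = 51; 02 ⊕ 51 = 53.
P[5]: E(K, 02) = F3; B9 ⊕ F3 = 4A.
Blocks that differ from the original plaintext: P[3], P[4].

P[0] = 8E, P[1] = 27, P[2] = C8, P[3] = 83, P[4] = 53, P[5] = 4A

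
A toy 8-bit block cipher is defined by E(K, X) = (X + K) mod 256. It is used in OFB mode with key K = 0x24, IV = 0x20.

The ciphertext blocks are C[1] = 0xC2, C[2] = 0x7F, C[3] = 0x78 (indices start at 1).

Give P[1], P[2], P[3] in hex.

OFB decryption: S_i = E(K, S_{i−1}) with S_{0} = IV; P_i = C_i ⊕ S_i.
P[1]: S = E(K, 0x20) = 0x44; 0xC2 ⊕ 0x44 = 0x86.
P[2]: S = E(K, 0x44) = 0x68; 0x7F ⊕ 0x68 = 0x17.
P[3]: S = E(K, 0x68) = 0x8C; 0x78 ⊕ 0x8C = 0xF4.

P[1] = 0x86, P[2] = 0x17, P[3] = 0xF4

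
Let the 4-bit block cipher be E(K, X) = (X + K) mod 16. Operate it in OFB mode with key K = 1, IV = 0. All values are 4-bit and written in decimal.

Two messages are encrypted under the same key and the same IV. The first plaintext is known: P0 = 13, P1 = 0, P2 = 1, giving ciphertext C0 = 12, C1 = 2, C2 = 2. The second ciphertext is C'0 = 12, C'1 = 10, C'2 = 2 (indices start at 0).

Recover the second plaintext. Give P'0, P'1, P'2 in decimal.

In OFB with a reused IV, both messages share the same keystream S_i, so C_i ⊕ C'_i = P_i ⊕ P'_i and thus P'_i = P_i ⊕ C_i ⊕ C'_i.
P'0: 13 ⊕ 12 ⊕ 12 = 13.
P'1: 0 ⊕ 2 ⊕ 10 = 8.
P'2: 1 ⊕ 2 ⊕ 2 = 1.

P'0 = 13, P'1 = 8, P'2 = 1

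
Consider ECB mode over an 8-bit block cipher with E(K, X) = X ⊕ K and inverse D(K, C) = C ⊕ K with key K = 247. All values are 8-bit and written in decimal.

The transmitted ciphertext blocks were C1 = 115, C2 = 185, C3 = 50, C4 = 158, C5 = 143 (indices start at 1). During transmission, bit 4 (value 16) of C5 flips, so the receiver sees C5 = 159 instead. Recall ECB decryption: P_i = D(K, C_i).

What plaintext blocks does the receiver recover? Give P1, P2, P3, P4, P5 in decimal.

P1 = 132, P2 = 78, P3 = 197, P4 = 105, P5 = 104

Only C5 changed, to 159. In ECB, a change in C_i affects only P_i. Decrypting the received ciphertext:
P1: D(K, 115) = 132.
P2: D(K, 185) = 78.
P3: D(K, 50) = 197.
P4: D(K, 158) = 105.
P5: D(K, 159) = 104.
Blocks that differ from the original plaintext: P5.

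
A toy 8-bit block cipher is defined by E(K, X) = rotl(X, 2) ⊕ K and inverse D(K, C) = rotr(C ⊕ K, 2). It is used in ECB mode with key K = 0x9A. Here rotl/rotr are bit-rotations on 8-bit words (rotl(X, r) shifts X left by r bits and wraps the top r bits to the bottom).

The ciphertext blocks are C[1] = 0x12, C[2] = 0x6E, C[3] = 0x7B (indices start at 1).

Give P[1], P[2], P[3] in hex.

ECB decryption: P_i = D(K, C_i).
P[1]: D(K, 0x12) = 0x22.
P[2]: D(K, 0x6E) = 0x3D.
P[3]: D(K, 0x7B) = 0x78.

P[1] = 0x22, P[2] = 0x3D, P[3] = 0x78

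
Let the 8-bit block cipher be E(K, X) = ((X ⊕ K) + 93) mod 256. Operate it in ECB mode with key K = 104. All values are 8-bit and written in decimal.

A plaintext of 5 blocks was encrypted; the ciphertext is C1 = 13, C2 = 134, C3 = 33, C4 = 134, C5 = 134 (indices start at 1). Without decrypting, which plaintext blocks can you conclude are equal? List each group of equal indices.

ECB encrypts each block independently with the same key, so equal ciphertext blocks imply equal plaintext blocks.
C2 = C4 = C5 = 134, so P2 = P4 = P5.

P2 = P4 = P5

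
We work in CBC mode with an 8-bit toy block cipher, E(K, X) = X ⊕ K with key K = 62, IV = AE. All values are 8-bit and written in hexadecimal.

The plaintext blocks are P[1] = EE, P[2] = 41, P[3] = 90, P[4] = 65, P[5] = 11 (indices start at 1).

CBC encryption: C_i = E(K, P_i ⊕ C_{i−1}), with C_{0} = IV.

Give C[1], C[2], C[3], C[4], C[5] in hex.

C[1] = 22, C[2] = 01, C[3] = F3, C[4] = F4, C[5] = 87

C[1]: P[1] ⊕ AE = 40; E(K, 40) = 22.
C[2]: P[2] ⊕ 22 = 63; E(K, 63) = 01.
C[3]: P[3] ⊕ 01 = 91; E(K, 91) = F3.
C[4]: P[4] ⊕ F3 = 96; E(K, 96) = F4.
C[5]: P[5] ⊕ F4 = E5; E(K, E5) = 87.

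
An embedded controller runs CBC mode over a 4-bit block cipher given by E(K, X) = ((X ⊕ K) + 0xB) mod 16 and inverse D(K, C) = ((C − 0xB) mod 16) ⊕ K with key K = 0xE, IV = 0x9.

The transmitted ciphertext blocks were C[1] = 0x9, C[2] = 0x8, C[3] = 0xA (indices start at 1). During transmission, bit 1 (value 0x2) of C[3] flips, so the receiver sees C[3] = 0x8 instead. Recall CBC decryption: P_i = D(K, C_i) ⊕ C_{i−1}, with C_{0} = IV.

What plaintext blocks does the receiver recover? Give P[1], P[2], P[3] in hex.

P[1] = 0x9, P[2] = 0xA, P[3] = 0xB

Only C[3] changed, to 0x8. In CBC, a change in C_i garbles P_i and flips the same bit in P_{i+1}. Decrypting the received ciphertext:
P[1]: D(K, 0x9) = 0x0; 0x0 ⊕ 0x9 = 0x9.
P[2]: D(K, 0x8) = 0x3; 0x3 ⊕ 0x9 = 0xA.
P[3]: D(K, 0x8) = 0x3; 0x3 ⊕ 0x8 = 0xB.
Blocks that differ from the original plaintext: P[3].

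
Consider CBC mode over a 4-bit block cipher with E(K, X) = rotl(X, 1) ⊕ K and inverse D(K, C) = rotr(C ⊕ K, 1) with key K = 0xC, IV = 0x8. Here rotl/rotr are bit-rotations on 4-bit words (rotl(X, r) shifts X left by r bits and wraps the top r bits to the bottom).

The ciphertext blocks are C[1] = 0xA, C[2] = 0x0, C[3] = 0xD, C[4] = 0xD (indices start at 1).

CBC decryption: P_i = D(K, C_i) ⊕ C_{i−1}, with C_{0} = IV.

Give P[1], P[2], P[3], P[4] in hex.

P[1] = 0xB, P[2] = 0xC, P[3] = 0x8, P[4] = 0x5

P[1]: D(K, 0xA) = 0x3; 0x3 ⊕ 0x8 = 0xB.
P[2]: D(K, 0x0) = 0x6; 0x6 ⊕ 0xA = 0xC.
P[3]: D(K, 0xD) = 0x8; 0x8 ⊕ 0x0 = 0x8.
P[4]: D(K, 0xD) = 0x8; 0x8 ⊕ 0xD = 0x5.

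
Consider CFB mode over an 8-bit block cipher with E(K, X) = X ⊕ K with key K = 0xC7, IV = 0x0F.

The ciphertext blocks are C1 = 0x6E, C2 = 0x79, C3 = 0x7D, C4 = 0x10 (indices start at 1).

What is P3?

CFB decryption: P_i = C_i ⊕ E(K, C_{i−1}), with C_{0} = IV.
P3: E(K, 0x79) = 0xBE; 0x7D ⊕ 0xBE = 0xC3.

P3 = 0xC3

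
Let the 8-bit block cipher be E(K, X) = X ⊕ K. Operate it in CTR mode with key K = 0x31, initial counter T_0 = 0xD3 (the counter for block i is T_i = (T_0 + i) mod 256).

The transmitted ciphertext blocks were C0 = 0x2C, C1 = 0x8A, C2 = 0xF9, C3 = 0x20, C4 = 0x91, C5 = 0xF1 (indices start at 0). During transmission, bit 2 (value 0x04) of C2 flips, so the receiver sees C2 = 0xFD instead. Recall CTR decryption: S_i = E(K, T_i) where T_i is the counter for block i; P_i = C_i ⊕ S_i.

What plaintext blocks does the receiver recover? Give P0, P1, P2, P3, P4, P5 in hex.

Only C2 changed, to 0xFD. In CTR, a change in C_i flips the same bit in P_i only; the keystream is unaffected. Decrypting the received ciphertext:
P0: T = 0xD3, S = E(K, T) = 0xE2; 0x2C ⊕ 0xE2 = 0xCE.
P1: T = 0xD4, S = E(K, T) = 0xE5; 0x8A ⊕ 0xE5 = 0x6F.
P2: T = 0xD5, S = E(K, T) = 0xE4; 0xFD ⊕ 0xE4 = 0x19.
P3: T = 0xD6, S = E(K, T) = 0xE7; 0x20 ⊕ 0xE7 = 0xC7.
P4: T = 0xD7, S = E(K, T) = 0xE6; 0x91 ⊕ 0xE6 = 0x77.
P5: T = 0xD8, S = E(K, T) = 0xE9; 0xF1 ⊕ 0xE9 = 0x18.
Blocks that differ from the original plaintext: P2.

P0 = 0xCE, P1 = 0x6F, P2 = 0x19, P3 = 0xC7, P4 = 0x77, P5 = 0x18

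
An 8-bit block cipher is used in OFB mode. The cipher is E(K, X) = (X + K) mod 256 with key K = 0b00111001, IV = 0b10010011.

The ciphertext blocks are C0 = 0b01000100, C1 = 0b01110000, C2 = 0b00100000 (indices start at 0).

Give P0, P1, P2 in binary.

OFB decryption: S_i = E(K, S_{i−1}) with S_{−1} = IV; P_i = C_i ⊕ S_i.
P0: S = E(K, 0b10010011) = 0b11001100; 0b01000100 ⊕ 0b11001100 = 0b10001000.
P1: S = E(K, 0b11001100) = 0b00000101; 0b01110000 ⊕ 0b00000101 = 0b01110101.
P2: S = E(K, 0b00000101) = 0b00111110; 0b00100000 ⊕ 0b00111110 = 0b00011110.

P0 = 0b10001000, P1 = 0b01110101, P2 = 0b00011110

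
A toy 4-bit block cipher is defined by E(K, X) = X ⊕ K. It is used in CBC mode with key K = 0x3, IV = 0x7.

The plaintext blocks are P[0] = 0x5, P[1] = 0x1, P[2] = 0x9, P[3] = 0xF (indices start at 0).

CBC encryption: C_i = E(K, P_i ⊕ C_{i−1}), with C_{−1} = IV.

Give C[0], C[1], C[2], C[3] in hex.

C[0] = 0x1, C[1] = 0x3, C[2] = 0x9, C[3] = 0x5

C[0]: P[0] ⊕ 0x7 = 0x2; E(K, 0x2) = 0x1.
C[1]: P[1] ⊕ 0x1 = 0x0; E(K, 0x0) = 0x3.
C[2]: P[2] ⊕ 0x3 = 0xA; E(K, 0xA) = 0x9.
C[3]: P[3] ⊕ 0x9 = 0x6; E(K, 0x6) = 0x5.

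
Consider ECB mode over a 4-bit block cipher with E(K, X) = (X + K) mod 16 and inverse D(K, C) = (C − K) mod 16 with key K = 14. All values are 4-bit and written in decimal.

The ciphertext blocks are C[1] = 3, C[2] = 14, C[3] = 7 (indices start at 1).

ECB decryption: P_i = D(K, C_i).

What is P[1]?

P[1]: D(K, 3) = 5.

P[1] = 5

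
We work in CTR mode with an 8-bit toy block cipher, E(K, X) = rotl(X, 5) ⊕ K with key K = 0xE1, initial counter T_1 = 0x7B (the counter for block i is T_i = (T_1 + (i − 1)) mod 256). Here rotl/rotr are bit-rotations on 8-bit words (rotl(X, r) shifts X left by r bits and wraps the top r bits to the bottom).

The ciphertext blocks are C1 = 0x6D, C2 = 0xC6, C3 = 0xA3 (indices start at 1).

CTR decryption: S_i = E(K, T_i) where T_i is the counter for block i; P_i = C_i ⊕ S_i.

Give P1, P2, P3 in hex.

P1: T = 0x7B, S = E(K, T) = 0x8E; 0x6D ⊕ 0x8E = 0xE3.
P2: T = 0x7C, S = E(K, T) = 0x6E; 0xC6 ⊕ 0x6E = 0xA8.
P3: T = 0x7D, S = E(K, T) = 0x4E; 0xA3 ⊕ 0x4E = 0xED.

P1 = 0xE3, P2 = 0xA8, P3 = 0xED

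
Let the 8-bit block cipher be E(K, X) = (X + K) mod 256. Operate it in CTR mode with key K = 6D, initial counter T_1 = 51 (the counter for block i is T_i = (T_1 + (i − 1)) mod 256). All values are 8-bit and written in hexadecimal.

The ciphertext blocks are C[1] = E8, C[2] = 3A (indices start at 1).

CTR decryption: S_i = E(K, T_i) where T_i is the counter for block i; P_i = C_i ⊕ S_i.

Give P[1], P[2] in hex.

P[1] = 56, P[2] = 85

P[1]: T = 51, S = E(K, T) = BE; E8 ⊕ BE = 56.
P[2]: T = 52, S = E(K, T) = BF; 3A ⊕ BF = 85.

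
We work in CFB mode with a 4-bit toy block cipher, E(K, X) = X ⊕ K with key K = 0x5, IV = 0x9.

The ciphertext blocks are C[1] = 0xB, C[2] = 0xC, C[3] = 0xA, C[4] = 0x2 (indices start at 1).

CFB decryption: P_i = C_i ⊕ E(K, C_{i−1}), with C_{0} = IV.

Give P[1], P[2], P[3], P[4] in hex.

P[1]: E(K, 0x9) = 0xC; 0xB ⊕ 0xC = 0x7.
P[2]: E(K, 0xB) = 0xE; 0xC ⊕ 0xE = 0x2.
P[3]: E(K, 0xC) = 0x9; 0xA ⊕ 0x9 = 0x3.
P[4]: E(K, 0xA) = 0xF; 0x2 ⊕ 0xF = 0xD.

P[1] = 0x7, P[2] = 0x2, P[3] = 0x3, P[4] = 0xD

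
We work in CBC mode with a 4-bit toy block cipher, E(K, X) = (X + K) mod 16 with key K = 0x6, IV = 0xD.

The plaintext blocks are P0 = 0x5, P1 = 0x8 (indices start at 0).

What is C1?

CBC encryption: C_i = E(K, P_i ⊕ C_{i−1}), with C_{−1} = IV.
C0: P0 ⊕ 0xD = 0x8; E(K, 0x8) = 0xE.
C1: P1 ⊕ 0xE = 0x6; E(K, 0x6) = 0xC.

C1 = 0xC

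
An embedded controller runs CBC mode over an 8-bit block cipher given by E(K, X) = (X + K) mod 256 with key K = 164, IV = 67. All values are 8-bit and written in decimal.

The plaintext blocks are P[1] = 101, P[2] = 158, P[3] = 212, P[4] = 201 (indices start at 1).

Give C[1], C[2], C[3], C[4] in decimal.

CBC encryption: C_i = E(K, P_i ⊕ C_{i−1}), with C_{0} = IV.
C[1]: P[1] ⊕ 67 = 38; E(K, 38) = 202.
C[2]: P[2] ⊕ 202 = 84; E(K, 84) = 248.
C[3]: P[3] ⊕ 248 = 44; E(K, 44) = 208.
C[4]: P[4] ⊕ 208 = 25; E(K, 25) = 189.

C[1] = 202, C[2] = 248, C[3] = 208, C[4] = 189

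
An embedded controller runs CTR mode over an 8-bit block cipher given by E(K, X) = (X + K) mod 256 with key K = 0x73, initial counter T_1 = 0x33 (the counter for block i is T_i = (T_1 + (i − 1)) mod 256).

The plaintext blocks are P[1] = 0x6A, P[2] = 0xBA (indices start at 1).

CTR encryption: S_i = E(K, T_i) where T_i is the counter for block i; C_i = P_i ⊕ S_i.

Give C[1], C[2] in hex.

C[1] = 0xCC, C[2] = 0x1D

C[1]: T = 0x33, S = E(K, T) = 0xA6; 0x6A ⊕ 0xA6 = 0xCC.
C[2]: T = 0x34, S = E(K, T) = 0xA7; 0xBA ⊕ 0xA7 = 0x1D.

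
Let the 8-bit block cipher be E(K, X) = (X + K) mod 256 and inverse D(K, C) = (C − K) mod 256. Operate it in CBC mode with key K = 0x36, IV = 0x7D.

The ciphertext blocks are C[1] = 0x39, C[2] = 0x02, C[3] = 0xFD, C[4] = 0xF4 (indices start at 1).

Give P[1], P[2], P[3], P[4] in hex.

P[1] = 0x7E, P[2] = 0xF5, P[3] = 0xC5, P[4] = 0x43

CBC decryption: P_i = D(K, C_i) ⊕ C_{i−1}, with C_{0} = IV.
P[1]: D(K, 0x39) = 0x03; 0x03 ⊕ 0x7D = 0x7E.
P[2]: D(K, 0x02) = 0xCC; 0xCC ⊕ 0x39 = 0xF5.
P[3]: D(K, 0xFD) = 0xC7; 0xC7 ⊕ 0x02 = 0xC5.
P[4]: D(K, 0xF4) = 0xBE; 0xBE ⊕ 0xFD = 0x43.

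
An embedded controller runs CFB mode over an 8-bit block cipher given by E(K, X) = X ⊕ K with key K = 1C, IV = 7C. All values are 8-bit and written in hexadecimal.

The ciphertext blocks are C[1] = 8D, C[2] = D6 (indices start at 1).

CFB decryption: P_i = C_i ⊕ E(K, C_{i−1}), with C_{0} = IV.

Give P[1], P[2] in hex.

P[1]: E(K, 7C) = 60; 8D ⊕ 60 = ED.
P[2]: E(K, 8D) = 91; D6 ⊕ 91 = 47.

P[1] = ED, P[2] = 47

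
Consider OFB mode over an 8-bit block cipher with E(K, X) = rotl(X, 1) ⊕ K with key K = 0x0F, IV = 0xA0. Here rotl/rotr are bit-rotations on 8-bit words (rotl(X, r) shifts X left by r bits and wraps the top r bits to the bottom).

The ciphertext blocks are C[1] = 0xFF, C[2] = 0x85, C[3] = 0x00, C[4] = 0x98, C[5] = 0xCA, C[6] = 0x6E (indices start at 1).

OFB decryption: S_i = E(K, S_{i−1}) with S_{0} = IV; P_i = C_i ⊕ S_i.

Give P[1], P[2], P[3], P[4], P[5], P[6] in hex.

P[1]: S = E(K, 0xA0) = 0x4E; 0xFF ⊕ 0x4E = 0xB1.
P[2]: S = E(K, 0x4E) = 0x93; 0x85 ⊕ 0x93 = 0x16.
P[3]: S = E(K, 0x93) = 0x28; 0x00 ⊕ 0x28 = 0x28.
P[4]: S = E(K, 0x28) = 0x5F; 0x98 ⊕ 0x5F = 0xC7.
P[5]: S = E(K, 0x5F) = 0xB1; 0xCA ⊕ 0xB1 = 0x7B.
P[6]: S = E(K, 0xB1) = 0x6C; 0x6E ⊕ 0x6C = 0x02.

P[1] = 0xB1, P[2] = 0x16, P[3] = 0x28, P[4] = 0xC7, P[5] = 0x7B, P[6] = 0x02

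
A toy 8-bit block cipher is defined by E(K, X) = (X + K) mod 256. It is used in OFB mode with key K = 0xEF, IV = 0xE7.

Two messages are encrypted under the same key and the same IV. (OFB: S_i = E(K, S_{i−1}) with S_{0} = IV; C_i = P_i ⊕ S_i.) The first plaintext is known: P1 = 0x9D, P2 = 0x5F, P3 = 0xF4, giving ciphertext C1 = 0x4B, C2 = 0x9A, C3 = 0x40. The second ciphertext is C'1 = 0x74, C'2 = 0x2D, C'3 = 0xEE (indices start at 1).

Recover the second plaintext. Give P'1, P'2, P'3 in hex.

P'1 = 0xA2, P'2 = 0xE8, P'3 = 0x5A

In OFB with a reused IV, both messages share the same keystream S_i, so C_i ⊕ C'_i = P_i ⊕ P'_i and thus P'_i = P_i ⊕ C_i ⊕ C'_i.
P'1: 0x9D ⊕ 0x4B ⊕ 0x74 = 0xA2.
P'2: 0x5F ⊕ 0x9A ⊕ 0x2D = 0xE8.
P'3: 0xF4 ⊕ 0x40 ⊕ 0xEE = 0x5A.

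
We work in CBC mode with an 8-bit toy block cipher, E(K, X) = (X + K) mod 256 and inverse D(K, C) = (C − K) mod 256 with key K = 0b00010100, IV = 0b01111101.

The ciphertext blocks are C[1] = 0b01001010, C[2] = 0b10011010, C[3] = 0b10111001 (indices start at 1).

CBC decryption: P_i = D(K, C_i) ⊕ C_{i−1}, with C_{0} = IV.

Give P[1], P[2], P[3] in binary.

P[1] = 0b01001011, P[2] = 0b11001100, P[3] = 0b00111111

P[1]: D(K, 0b01001010) = 0b00110110; 0b00110110 ⊕ 0b01111101 = 0b01001011.
P[2]: D(K, 0b10011010) = 0b10000110; 0b10000110 ⊕ 0b01001010 = 0b11001100.
P[3]: D(K, 0b10111001) = 0b10100101; 0b10100101 ⊕ 0b10011010 = 0b00111111.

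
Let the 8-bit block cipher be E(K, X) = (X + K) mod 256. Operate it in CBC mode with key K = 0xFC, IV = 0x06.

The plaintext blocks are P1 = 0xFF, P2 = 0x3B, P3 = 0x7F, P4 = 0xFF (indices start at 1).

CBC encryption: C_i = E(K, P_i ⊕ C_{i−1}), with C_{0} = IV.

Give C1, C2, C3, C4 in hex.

C1: P1 ⊕ 0x06 = 0xF9; E(K, 0xF9) = 0xF5.
C2: P2 ⊕ 0xF5 = 0xCE; E(K, 0xCE) = 0xCA.
C3: P3 ⊕ 0xCA = 0xB5; E(K, 0xB5) = 0xB1.
C4: P4 ⊕ 0xB1 = 0x4E; E(K, 0x4E) = 0x4A.

C1 = 0xF5, C2 = 0xCA, C3 = 0xB1, C4 = 0x4A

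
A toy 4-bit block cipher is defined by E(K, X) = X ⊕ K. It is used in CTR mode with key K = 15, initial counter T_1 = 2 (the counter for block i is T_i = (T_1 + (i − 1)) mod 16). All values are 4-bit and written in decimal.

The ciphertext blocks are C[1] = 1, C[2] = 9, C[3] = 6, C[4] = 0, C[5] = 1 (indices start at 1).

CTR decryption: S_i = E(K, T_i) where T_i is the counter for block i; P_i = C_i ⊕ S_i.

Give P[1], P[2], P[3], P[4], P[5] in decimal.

P[1] = 12, P[2] = 5, P[3] = 13, P[4] = 10, P[5] = 8

P[1]: T = 2, S = E(K, T) = 13; 1 ⊕ 13 = 12.
P[2]: T = 3, S = E(K, T) = 12; 9 ⊕ 12 = 5.
P[3]: T = 4, S = E(K, T) = 11; 6 ⊕ 11 = 13.
P[4]: T = 5, S = E(K, T) = 10; 0 ⊕ 10 = 10.
P[5]: T = 6, S = E(K, T) = 9; 1 ⊕ 9 = 8.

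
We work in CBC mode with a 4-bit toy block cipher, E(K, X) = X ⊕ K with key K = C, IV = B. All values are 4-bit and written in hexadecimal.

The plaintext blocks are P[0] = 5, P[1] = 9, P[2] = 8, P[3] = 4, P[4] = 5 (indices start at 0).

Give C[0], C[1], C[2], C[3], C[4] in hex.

CBC encryption: C_i = E(K, P_i ⊕ C_{i−1}), with C_{−1} = IV.
C[0]: P[0] ⊕ B = E; E(K, E) = 2.
C[1]: P[1] ⊕ 2 = B; E(K, B) = 7.
C[2]: P[2] ⊕ 7 = F; E(K, F) = 3.
C[3]: P[3] ⊕ 3 = 7; E(K, 7) = B.
C[4]: P[4] ⊕ B = E; E(K, E) = 2.

C[0] = 2, C[1] = 7, C[2] = 3, C[3] = B, C[4] = 2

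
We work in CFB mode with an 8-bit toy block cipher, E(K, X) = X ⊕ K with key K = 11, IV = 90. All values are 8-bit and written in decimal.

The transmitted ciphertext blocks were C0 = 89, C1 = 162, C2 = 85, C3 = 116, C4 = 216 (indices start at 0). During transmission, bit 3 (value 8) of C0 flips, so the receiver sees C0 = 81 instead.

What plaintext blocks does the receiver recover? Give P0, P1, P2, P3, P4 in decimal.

P0 = 0, P1 = 248, P2 = 252, P3 = 42, P4 = 167

CFB decryption: P_i = C_i ⊕ E(K, C_{i−1}), with C_{−1} = IV.
Only C0 changed, to 81. In CFB, a change in C_i flips the same bit in P_i and garbles P_{i+1}. Decrypting the received ciphertext:
P0: E(K, 90) = 81; 81 ⊕ 81 = 0.
P1: E(K, 81) = 90; 162 ⊕ 90 = 248.
P2: E(K, 162) = 169; 85 ⊕ 169 = 252.
P3: E(K, 85) = 94; 116 ⊕ 94 = 42.
P4: E(K, 116) = 127; 216 ⊕ 127 = 167.
Blocks that differ from the original plaintext: P0, P1.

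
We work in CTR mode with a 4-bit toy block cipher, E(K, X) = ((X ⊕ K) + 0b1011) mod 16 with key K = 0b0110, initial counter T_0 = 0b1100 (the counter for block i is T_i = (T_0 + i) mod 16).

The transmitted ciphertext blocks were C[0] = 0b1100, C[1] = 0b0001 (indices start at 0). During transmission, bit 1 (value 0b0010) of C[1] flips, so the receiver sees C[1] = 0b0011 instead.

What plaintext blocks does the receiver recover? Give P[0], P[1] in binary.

P[0] = 0b1001, P[1] = 0b0101

CTR decryption: S_i = E(K, T_i) where T_i is the counter for block i; P_i = C_i ⊕ S_i.
Only C[1] changed, to 0b0011. In CTR, a change in C_i flips the same bit in P_i only; the keystream is unaffected. Decrypting the received ciphertext:
P[0]: T = 0b1100, S = E(K, T) = 0b0101; 0b1100 ⊕ 0b0101 = 0b1001.
P[1]: T = 0b1101, S = E(K, T) = 0b0110; 0b0011 ⊕ 0b0110 = 0b0101.
Blocks that differ from the original plaintext: P[1].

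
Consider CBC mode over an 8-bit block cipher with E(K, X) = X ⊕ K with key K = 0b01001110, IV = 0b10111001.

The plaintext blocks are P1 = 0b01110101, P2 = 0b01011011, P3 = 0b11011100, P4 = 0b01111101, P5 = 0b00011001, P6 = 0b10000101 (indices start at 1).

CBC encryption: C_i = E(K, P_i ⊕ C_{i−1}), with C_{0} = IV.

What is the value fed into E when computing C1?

C1: P1 ⊕ 0b10111001 = 0b11001100; E(K, 0b11001100) = 0b10000010.
So the input to E for block 1 is 0b11001100.

0b11001100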